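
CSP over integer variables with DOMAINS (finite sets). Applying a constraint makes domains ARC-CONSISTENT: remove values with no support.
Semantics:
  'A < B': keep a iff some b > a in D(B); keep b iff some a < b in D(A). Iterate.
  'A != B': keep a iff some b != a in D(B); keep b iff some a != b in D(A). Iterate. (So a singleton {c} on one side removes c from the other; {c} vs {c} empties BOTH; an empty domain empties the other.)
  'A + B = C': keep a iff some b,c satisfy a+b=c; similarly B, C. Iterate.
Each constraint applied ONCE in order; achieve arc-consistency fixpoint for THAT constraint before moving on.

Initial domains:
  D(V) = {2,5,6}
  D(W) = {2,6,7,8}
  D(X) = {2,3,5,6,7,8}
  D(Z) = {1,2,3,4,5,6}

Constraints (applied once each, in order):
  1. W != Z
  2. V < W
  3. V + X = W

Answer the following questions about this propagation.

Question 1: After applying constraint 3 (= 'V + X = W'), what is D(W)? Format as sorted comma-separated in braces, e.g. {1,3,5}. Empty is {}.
Constraint 1 (W != Z) on D(W)={2,6,7,8} D(Z)={1,2,3,4,5,6}: no change
Constraint 2 (V < W) on D(V)={2,5,6} D(W)={2,6,7,8}: W {2,6,7,8}->{6,7,8}
Constraint 3 (V + X = W) on D(V)={2,5,6} D(X)={2,3,5,6,7,8} D(W)={6,7,8}: X {2,3,5,6,7,8}->{2,3,5,6}; W {6,7,8}->{7,8}
So after constraint 3: D(W) = {7,8}

Answer: {7,8}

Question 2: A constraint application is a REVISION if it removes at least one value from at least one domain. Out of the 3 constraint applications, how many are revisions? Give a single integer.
Answer: 2

Derivation:
Constraint 1 (W != Z) on D(W)={2,6,7,8} D(Z)={1,2,3,4,5,6}: no change => not a revision
Constraint 2 (V < W) on D(V)={2,5,6} D(W)={2,6,7,8}: W {2,6,7,8}->{6,7,8} => REVISION
Constraint 3 (V + X = W) on D(V)={2,5,6} D(X)={2,3,5,6,7,8} D(W)={6,7,8}: X {2,3,5,6,7,8}->{2,3,5,6}; W {6,7,8}->{7,8} => REVISION
Total revisions = 2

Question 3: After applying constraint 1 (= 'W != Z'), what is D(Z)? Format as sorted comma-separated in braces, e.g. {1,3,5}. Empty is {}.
Constraint 1 (W != Z) on D(W)={2,6,7,8} D(Z)={1,2,3,4,5,6}: no change
So after constraint 1: D(Z) = {1,2,3,4,5,6}

Answer: {1,2,3,4,5,6}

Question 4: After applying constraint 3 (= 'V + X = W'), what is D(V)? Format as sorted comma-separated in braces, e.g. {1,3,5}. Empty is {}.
Answer: {2,5,6}

Derivation:
Constraint 1 (W != Z) on D(W)={2,6,7,8} D(Z)={1,2,3,4,5,6}: no change
Constraint 2 (V < W) on D(V)={2,5,6} D(W)={2,6,7,8}: W {2,6,7,8}->{6,7,8}
Constraint 3 (V + X = W) on D(V)={2,5,6} D(X)={2,3,5,6,7,8} D(W)={6,7,8}: X {2,3,5,6,7,8}->{2,3,5,6}; W {6,7,8}->{7,8}
So after constraint 3: D(V) = {2,5,6}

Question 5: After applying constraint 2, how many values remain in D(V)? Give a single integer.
Answer: 3

Derivation:
Constraint 1 (W != Z) on D(W)={2,6,7,8} D(Z)={1,2,3,4,5,6}: no change
Constraint 2 (V < W) on D(V)={2,5,6} D(W)={2,6,7,8}: W {2,6,7,8}->{6,7,8}
So after constraint 2: D(V)={2,5,6}, size = 3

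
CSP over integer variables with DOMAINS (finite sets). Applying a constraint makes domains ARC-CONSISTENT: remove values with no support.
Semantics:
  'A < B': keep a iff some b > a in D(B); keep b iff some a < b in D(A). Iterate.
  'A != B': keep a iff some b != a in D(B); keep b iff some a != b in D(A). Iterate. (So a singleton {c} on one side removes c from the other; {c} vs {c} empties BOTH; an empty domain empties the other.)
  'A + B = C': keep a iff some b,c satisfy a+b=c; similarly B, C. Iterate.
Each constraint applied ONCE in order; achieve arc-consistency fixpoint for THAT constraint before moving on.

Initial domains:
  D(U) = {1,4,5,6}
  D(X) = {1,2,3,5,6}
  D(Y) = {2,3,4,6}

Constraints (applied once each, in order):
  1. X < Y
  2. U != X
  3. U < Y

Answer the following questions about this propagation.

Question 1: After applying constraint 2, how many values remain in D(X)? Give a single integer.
Answer: 4

Derivation:
Constraint 1 (X < Y) on D(X)={1,2,3,5,6} D(Y)={2,3,4,6}: X {1,2,3,5,6}->{1,2,3,5}
Constraint 2 (U != X) on D(U)={1,4,5,6} D(X)={1,2,3,5}: no change
So after constraint 2: D(X)={1,2,3,5}, size = 4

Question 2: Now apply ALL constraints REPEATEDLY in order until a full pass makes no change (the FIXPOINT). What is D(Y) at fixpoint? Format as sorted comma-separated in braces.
pass 0 (initial): D(Y)={2,3,4,6}
pass 1: U {1,4,5,6}->{1,4,5}; X {1,2,3,5,6}->{1,2,3,5}
pass 2: no change
Fixpoint after 2 passes: D(Y) = {2,3,4,6}

Answer: {2,3,4,6}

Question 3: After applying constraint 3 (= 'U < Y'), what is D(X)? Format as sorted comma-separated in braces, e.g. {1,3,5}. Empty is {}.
Constraint 1 (X < Y) on D(X)={1,2,3,5,6} D(Y)={2,3,4,6}: X {1,2,3,5,6}->{1,2,3,5}
Constraint 2 (U != X) on D(U)={1,4,5,6} D(X)={1,2,3,5}: no change
Constraint 3 (U < Y) on D(U)={1,4,5,6} D(Y)={2,3,4,6}: U {1,4,5,6}->{1,4,5}
So after constraint 3: D(X) = {1,2,3,5}

Answer: {1,2,3,5}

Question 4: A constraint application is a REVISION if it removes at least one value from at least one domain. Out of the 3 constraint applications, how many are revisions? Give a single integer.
Answer: 2

Derivation:
Constraint 1 (X < Y) on D(X)={1,2,3,5,6} D(Y)={2,3,4,6}: X {1,2,3,5,6}->{1,2,3,5} => REVISION
Constraint 2 (U != X) on D(U)={1,4,5,6} D(X)={1,2,3,5}: no change => not a revision
Constraint 3 (U < Y) on D(U)={1,4,5,6} D(Y)={2,3,4,6}: U {1,4,5,6}->{1,4,5} => REVISION
Total revisions = 2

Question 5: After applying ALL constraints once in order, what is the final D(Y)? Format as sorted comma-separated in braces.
Answer: {2,3,4,6}

Derivation:
Constraint 1 (X < Y) on D(X)={1,2,3,5,6} D(Y)={2,3,4,6}: X {1,2,3,5,6}->{1,2,3,5}
Constraint 2 (U != X) on D(U)={1,4,5,6} D(X)={1,2,3,5}: no change
Constraint 3 (U < Y) on D(U)={1,4,5,6} D(Y)={2,3,4,6}: U {1,4,5,6}->{1,4,5}
So after all 3 constraints: D(Y) = {2,3,4,6}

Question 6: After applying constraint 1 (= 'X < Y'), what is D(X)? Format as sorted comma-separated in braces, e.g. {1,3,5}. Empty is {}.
Constraint 1 (X < Y) on D(X)={1,2,3,5,6} D(Y)={2,3,4,6}: X {1,2,3,5,6}->{1,2,3,5}
So after constraint 1: D(X) = {1,2,3,5}

Answer: {1,2,3,5}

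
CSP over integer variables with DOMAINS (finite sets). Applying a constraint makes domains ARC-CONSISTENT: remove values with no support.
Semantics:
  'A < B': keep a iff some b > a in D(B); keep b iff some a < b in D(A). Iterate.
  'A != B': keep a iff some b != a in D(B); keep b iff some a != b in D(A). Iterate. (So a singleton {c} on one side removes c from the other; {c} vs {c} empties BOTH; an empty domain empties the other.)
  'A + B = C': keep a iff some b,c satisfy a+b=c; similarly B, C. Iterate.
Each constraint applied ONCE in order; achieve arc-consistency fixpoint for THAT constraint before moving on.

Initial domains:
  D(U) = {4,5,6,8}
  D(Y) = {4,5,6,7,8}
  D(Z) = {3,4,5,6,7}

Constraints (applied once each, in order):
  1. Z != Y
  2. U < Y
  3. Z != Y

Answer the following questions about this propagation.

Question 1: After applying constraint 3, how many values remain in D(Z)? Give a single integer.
Answer: 5

Derivation:
Constraint 1 (Z != Y) on D(Z)={3,4,5,6,7} D(Y)={4,5,6,7,8}: no change
Constraint 2 (U < Y) on D(U)={4,5,6,8} D(Y)={4,5,6,7,8}: U {4,5,6,8}->{4,5,6}; Y {4,5,6,7,8}->{5,6,7,8}
Constraint 3 (Z != Y) on D(Z)={3,4,5,6,7} D(Y)={5,6,7,8}: no change
So after constraint 3: D(Z)={3,4,5,6,7}, size = 5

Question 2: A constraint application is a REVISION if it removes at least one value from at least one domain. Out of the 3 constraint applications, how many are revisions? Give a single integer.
Constraint 1 (Z != Y) on D(Z)={3,4,5,6,7} D(Y)={4,5,6,7,8}: no change => not a revision
Constraint 2 (U < Y) on D(U)={4,5,6,8} D(Y)={4,5,6,7,8}: U {4,5,6,8}->{4,5,6}; Y {4,5,6,7,8}->{5,6,7,8} => REVISION
Constraint 3 (Z != Y) on D(Z)={3,4,5,6,7} D(Y)={5,6,7,8}: no change => not a revision
Total revisions = 1

Answer: 1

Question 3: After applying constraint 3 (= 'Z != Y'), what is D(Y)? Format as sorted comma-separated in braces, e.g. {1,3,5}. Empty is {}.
Constraint 1 (Z != Y) on D(Z)={3,4,5,6,7} D(Y)={4,5,6,7,8}: no change
Constraint 2 (U < Y) on D(U)={4,5,6,8} D(Y)={4,5,6,7,8}: U {4,5,6,8}->{4,5,6}; Y {4,5,6,7,8}->{5,6,7,8}
Constraint 3 (Z != Y) on D(Z)={3,4,5,6,7} D(Y)={5,6,7,8}: no change
So after constraint 3: D(Y) = {5,6,7,8}

Answer: {5,6,7,8}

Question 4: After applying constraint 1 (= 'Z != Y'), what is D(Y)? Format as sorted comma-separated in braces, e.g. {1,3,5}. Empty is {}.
Answer: {4,5,6,7,8}

Derivation:
Constraint 1 (Z != Y) on D(Z)={3,4,5,6,7} D(Y)={4,5,6,7,8}: no change
So after constraint 1: D(Y) = {4,5,6,7,8}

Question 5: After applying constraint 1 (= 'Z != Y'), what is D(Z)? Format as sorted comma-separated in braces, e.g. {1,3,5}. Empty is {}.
Answer: {3,4,5,6,7}

Derivation:
Constraint 1 (Z != Y) on D(Z)={3,4,5,6,7} D(Y)={4,5,6,7,8}: no change
So after constraint 1: D(Z) = {3,4,5,6,7}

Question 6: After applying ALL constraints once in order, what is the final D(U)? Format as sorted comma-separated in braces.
Answer: {4,5,6}

Derivation:
Constraint 1 (Z != Y) on D(Z)={3,4,5,6,7} D(Y)={4,5,6,7,8}: no change
Constraint 2 (U < Y) on D(U)={4,5,6,8} D(Y)={4,5,6,7,8}: U {4,5,6,8}->{4,5,6}; Y {4,5,6,7,8}->{5,6,7,8}
Constraint 3 (Z != Y) on D(Z)={3,4,5,6,7} D(Y)={5,6,7,8}: no change
So after all 3 constraints: D(U) = {4,5,6}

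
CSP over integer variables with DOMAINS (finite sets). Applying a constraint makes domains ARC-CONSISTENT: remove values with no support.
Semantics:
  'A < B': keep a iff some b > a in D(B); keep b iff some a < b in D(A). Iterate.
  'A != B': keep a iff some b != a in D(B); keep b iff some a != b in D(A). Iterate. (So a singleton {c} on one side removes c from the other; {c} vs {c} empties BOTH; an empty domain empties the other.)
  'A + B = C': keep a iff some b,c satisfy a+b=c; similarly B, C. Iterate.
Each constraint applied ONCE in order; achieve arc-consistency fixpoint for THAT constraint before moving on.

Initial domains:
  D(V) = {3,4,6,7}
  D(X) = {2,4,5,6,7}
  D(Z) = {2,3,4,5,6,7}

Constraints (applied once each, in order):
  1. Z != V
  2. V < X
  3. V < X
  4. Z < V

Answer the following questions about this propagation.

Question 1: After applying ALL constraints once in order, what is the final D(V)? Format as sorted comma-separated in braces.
Answer: {3,4,6}

Derivation:
Constraint 1 (Z != V) on D(Z)={2,3,4,5,6,7} D(V)={3,4,6,7}: no change
Constraint 2 (V < X) on D(V)={3,4,6,7} D(X)={2,4,5,6,7}: V {3,4,6,7}->{3,4,6}; X {2,4,5,6,7}->{4,5,6,7}
Constraint 3 (V < X) on D(V)={3,4,6} D(X)={4,5,6,7}: no change
Constraint 4 (Z < V) on D(Z)={2,3,4,5,6,7} D(V)={3,4,6}: Z {2,3,4,5,6,7}->{2,3,4,5}
So after all 4 constraints: D(V) = {3,4,6}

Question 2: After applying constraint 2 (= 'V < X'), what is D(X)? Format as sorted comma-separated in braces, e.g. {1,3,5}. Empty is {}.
Constraint 1 (Z != V) on D(Z)={2,3,4,5,6,7} D(V)={3,4,6,7}: no change
Constraint 2 (V < X) on D(V)={3,4,6,7} D(X)={2,4,5,6,7}: V {3,4,6,7}->{3,4,6}; X {2,4,5,6,7}->{4,5,6,7}
So after constraint 2: D(X) = {4,5,6,7}

Answer: {4,5,6,7}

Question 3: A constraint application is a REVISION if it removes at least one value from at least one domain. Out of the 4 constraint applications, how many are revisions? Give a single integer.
Answer: 2

Derivation:
Constraint 1 (Z != V) on D(Z)={2,3,4,5,6,7} D(V)={3,4,6,7}: no change => not a revision
Constraint 2 (V < X) on D(V)={3,4,6,7} D(X)={2,4,5,6,7}: V {3,4,6,7}->{3,4,6}; X {2,4,5,6,7}->{4,5,6,7} => REVISION
Constraint 3 (V < X) on D(V)={3,4,6} D(X)={4,5,6,7}: no change => not a revision
Constraint 4 (Z < V) on D(Z)={2,3,4,5,6,7} D(V)={3,4,6}: Z {2,3,4,5,6,7}->{2,3,4,5} => REVISION
Total revisions = 2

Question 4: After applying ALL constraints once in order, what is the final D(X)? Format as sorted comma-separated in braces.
Constraint 1 (Z != V) on D(Z)={2,3,4,5,6,7} D(V)={3,4,6,7}: no change
Constraint 2 (V < X) on D(V)={3,4,6,7} D(X)={2,4,5,6,7}: V {3,4,6,7}->{3,4,6}; X {2,4,5,6,7}->{4,5,6,7}
Constraint 3 (V < X) on D(V)={3,4,6} D(X)={4,5,6,7}: no change
Constraint 4 (Z < V) on D(Z)={2,3,4,5,6,7} D(V)={3,4,6}: Z {2,3,4,5,6,7}->{2,3,4,5}
So after all 4 constraints: D(X) = {4,5,6,7}

Answer: {4,5,6,7}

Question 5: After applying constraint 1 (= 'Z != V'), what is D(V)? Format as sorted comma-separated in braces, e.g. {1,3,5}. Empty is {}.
Answer: {3,4,6,7}

Derivation:
Constraint 1 (Z != V) on D(Z)={2,3,4,5,6,7} D(V)={3,4,6,7}: no change
So after constraint 1: D(V) = {3,4,6,7}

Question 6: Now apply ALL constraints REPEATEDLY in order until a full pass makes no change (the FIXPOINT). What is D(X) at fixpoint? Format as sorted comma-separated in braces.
pass 0 (initial): D(X)={2,4,5,6,7}
pass 1: V {3,4,6,7}->{3,4,6}; X {2,4,5,6,7}->{4,5,6,7}; Z {2,3,4,5,6,7}->{2,3,4,5}
pass 2: no change
Fixpoint after 2 passes: D(X) = {4,5,6,7}

Answer: {4,5,6,7}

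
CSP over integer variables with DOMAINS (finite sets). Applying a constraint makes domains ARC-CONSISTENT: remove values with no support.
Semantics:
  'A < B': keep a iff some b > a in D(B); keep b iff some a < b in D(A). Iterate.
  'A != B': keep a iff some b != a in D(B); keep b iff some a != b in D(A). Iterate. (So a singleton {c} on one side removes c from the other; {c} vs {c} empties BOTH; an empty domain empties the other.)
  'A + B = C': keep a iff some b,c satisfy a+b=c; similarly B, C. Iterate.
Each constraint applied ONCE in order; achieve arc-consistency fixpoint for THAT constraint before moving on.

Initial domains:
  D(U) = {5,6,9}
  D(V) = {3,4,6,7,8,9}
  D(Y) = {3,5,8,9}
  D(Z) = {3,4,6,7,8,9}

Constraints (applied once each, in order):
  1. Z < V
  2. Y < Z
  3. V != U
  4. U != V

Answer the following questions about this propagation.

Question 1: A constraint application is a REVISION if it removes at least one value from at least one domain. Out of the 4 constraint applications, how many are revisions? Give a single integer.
Answer: 2

Derivation:
Constraint 1 (Z < V) on D(Z)={3,4,6,7,8,9} D(V)={3,4,6,7,8,9}: Z {3,4,6,7,8,9}->{3,4,6,7,8}; V {3,4,6,7,8,9}->{4,6,7,8,9} => REVISION
Constraint 2 (Y < Z) on D(Y)={3,5,8,9} D(Z)={3,4,6,7,8}: Y {3,5,8,9}->{3,5}; Z {3,4,6,7,8}->{4,6,7,8} => REVISION
Constraint 3 (V != U) on D(V)={4,6,7,8,9} D(U)={5,6,9}: no change => not a revision
Constraint 4 (U != V) on D(U)={5,6,9} D(V)={4,6,7,8,9}: no change => not a revision
Total revisions = 2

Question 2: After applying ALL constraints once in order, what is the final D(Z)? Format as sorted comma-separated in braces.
Answer: {4,6,7,8}

Derivation:
Constraint 1 (Z < V) on D(Z)={3,4,6,7,8,9} D(V)={3,4,6,7,8,9}: Z {3,4,6,7,8,9}->{3,4,6,7,8}; V {3,4,6,7,8,9}->{4,6,7,8,9}
Constraint 2 (Y < Z) on D(Y)={3,5,8,9} D(Z)={3,4,6,7,8}: Y {3,5,8,9}->{3,5}; Z {3,4,6,7,8}->{4,6,7,8}
Constraint 3 (V != U) on D(V)={4,6,7,8,9} D(U)={5,6,9}: no change
Constraint 4 (U != V) on D(U)={5,6,9} D(V)={4,6,7,8,9}: no change
So after all 4 constraints: D(Z) = {4,6,7,8}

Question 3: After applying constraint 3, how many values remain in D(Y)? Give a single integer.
Answer: 2

Derivation:
Constraint 1 (Z < V) on D(Z)={3,4,6,7,8,9} D(V)={3,4,6,7,8,9}: Z {3,4,6,7,8,9}->{3,4,6,7,8}; V {3,4,6,7,8,9}->{4,6,7,8,9}
Constraint 2 (Y < Z) on D(Y)={3,5,8,9} D(Z)={3,4,6,7,8}: Y {3,5,8,9}->{3,5}; Z {3,4,6,7,8}->{4,6,7,8}
Constraint 3 (V != U) on D(V)={4,6,7,8,9} D(U)={5,6,9}: no change
So after constraint 3: D(Y)={3,5}, size = 2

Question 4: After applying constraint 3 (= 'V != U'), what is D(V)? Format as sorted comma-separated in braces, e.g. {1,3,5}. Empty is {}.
Constraint 1 (Z < V) on D(Z)={3,4,6,7,8,9} D(V)={3,4,6,7,8,9}: Z {3,4,6,7,8,9}->{3,4,6,7,8}; V {3,4,6,7,8,9}->{4,6,7,8,9}
Constraint 2 (Y < Z) on D(Y)={3,5,8,9} D(Z)={3,4,6,7,8}: Y {3,5,8,9}->{3,5}; Z {3,4,6,7,8}->{4,6,7,8}
Constraint 3 (V != U) on D(V)={4,6,7,8,9} D(U)={5,6,9}: no change
So after constraint 3: D(V) = {4,6,7,8,9}

Answer: {4,6,7,8,9}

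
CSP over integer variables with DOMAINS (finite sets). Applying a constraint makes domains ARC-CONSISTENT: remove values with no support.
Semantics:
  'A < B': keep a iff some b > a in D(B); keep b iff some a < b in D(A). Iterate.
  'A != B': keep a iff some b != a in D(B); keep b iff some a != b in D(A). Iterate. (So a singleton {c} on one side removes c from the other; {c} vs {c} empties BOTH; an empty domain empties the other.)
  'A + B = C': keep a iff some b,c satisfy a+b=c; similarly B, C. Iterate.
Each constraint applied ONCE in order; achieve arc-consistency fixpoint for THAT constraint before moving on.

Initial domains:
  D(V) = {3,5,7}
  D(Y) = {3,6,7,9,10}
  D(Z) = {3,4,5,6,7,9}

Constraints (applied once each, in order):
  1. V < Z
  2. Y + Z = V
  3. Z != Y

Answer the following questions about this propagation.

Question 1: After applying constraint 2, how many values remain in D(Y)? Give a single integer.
Constraint 1 (V < Z) on D(V)={3,5,7} D(Z)={3,4,5,6,7,9}: Z {3,4,5,6,7,9}->{4,5,6,7,9}
Constraint 2 (Y + Z = V) on D(Y)={3,6,7,9,10} D(Z)={4,5,6,7,9} D(V)={3,5,7}: Y {3,6,7,9,10}->{3}; Z {4,5,6,7,9}->{4}; V {3,5,7}->{7}
So after constraint 2: D(Y)={3}, size = 1

Answer: 1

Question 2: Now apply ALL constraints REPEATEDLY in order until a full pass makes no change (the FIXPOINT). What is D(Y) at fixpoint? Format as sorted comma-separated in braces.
Answer: {}

Derivation:
pass 0 (initial): D(Y)={3,6,7,9,10}
pass 1: V {3,5,7}->{7}; Y {3,6,7,9,10}->{3}; Z {3,4,5,6,7,9}->{4}
pass 2: V {7}->{}; Y {3}->{}; Z {4}->{}
pass 3: no change
Fixpoint after 3 passes: D(Y) = {}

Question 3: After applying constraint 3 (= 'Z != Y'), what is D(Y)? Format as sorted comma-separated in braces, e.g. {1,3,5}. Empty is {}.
Answer: {3}

Derivation:
Constraint 1 (V < Z) on D(V)={3,5,7} D(Z)={3,4,5,6,7,9}: Z {3,4,5,6,7,9}->{4,5,6,7,9}
Constraint 2 (Y + Z = V) on D(Y)={3,6,7,9,10} D(Z)={4,5,6,7,9} D(V)={3,5,7}: Y {3,6,7,9,10}->{3}; Z {4,5,6,7,9}->{4}; V {3,5,7}->{7}
Constraint 3 (Z != Y) on D(Z)={4} D(Y)={3}: no change
So after constraint 3: D(Y) = {3}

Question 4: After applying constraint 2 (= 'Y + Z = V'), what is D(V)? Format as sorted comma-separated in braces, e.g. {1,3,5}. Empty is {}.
Answer: {7}

Derivation:
Constraint 1 (V < Z) on D(V)={3,5,7} D(Z)={3,4,5,6,7,9}: Z {3,4,5,6,7,9}->{4,5,6,7,9}
Constraint 2 (Y + Z = V) on D(Y)={3,6,7,9,10} D(Z)={4,5,6,7,9} D(V)={3,5,7}: Y {3,6,7,9,10}->{3}; Z {4,5,6,7,9}->{4}; V {3,5,7}->{7}
So after constraint 2: D(V) = {7}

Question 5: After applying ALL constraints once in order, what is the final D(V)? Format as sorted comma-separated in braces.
Answer: {7}

Derivation:
Constraint 1 (V < Z) on D(V)={3,5,7} D(Z)={3,4,5,6,7,9}: Z {3,4,5,6,7,9}->{4,5,6,7,9}
Constraint 2 (Y + Z = V) on D(Y)={3,6,7,9,10} D(Z)={4,5,6,7,9} D(V)={3,5,7}: Y {3,6,7,9,10}->{3}; Z {4,5,6,7,9}->{4}; V {3,5,7}->{7}
Constraint 3 (Z != Y) on D(Z)={4} D(Y)={3}: no change
So after all 3 constraints: D(V) = {7}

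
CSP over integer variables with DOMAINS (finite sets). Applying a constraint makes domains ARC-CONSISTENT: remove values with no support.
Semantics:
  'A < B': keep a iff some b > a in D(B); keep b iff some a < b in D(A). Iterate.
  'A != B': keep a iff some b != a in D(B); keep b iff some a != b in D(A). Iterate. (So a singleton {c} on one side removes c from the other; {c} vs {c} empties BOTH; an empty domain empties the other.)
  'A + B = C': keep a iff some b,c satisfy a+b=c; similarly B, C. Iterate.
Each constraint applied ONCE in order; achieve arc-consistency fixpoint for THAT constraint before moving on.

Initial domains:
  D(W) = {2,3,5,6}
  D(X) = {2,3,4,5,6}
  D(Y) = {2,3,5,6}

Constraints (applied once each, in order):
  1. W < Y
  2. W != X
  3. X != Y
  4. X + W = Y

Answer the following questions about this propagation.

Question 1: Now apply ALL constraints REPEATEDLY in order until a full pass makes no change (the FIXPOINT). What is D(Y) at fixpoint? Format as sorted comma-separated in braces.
pass 0 (initial): D(Y)={2,3,5,6}
pass 1: W {2,3,5,6}->{2,3}; X {2,3,4,5,6}->{2,3,4}; Y {2,3,5,6}->{5,6}
pass 2: no change
Fixpoint after 2 passes: D(Y) = {5,6}

Answer: {5,6}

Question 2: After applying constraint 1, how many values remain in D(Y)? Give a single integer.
Constraint 1 (W < Y) on D(W)={2,3,5,6} D(Y)={2,3,5,6}: W {2,3,5,6}->{2,3,5}; Y {2,3,5,6}->{3,5,6}
So after constraint 1: D(Y)={3,5,6}, size = 3

Answer: 3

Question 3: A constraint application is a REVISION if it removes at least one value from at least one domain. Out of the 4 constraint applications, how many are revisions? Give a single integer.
Answer: 2

Derivation:
Constraint 1 (W < Y) on D(W)={2,3,5,6} D(Y)={2,3,5,6}: W {2,3,5,6}->{2,3,5}; Y {2,3,5,6}->{3,5,6} => REVISION
Constraint 2 (W != X) on D(W)={2,3,5} D(X)={2,3,4,5,6}: no change => not a revision
Constraint 3 (X != Y) on D(X)={2,3,4,5,6} D(Y)={3,5,6}: no change => not a revision
Constraint 4 (X + W = Y) on D(X)={2,3,4,5,6} D(W)={2,3,5} D(Y)={3,5,6}: X {2,3,4,5,6}->{2,3,4}; W {2,3,5}->{2,3}; Y {3,5,6}->{5,6} => REVISION
Total revisions = 2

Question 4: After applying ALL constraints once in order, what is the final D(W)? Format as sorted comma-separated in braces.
Constraint 1 (W < Y) on D(W)={2,3,5,6} D(Y)={2,3,5,6}: W {2,3,5,6}->{2,3,5}; Y {2,3,5,6}->{3,5,6}
Constraint 2 (W != X) on D(W)={2,3,5} D(X)={2,3,4,5,6}: no change
Constraint 3 (X != Y) on D(X)={2,3,4,5,6} D(Y)={3,5,6}: no change
Constraint 4 (X + W = Y) on D(X)={2,3,4,5,6} D(W)={2,3,5} D(Y)={3,5,6}: X {2,3,4,5,6}->{2,3,4}; W {2,3,5}->{2,3}; Y {3,5,6}->{5,6}
So after all 4 constraints: D(W) = {2,3}

Answer: {2,3}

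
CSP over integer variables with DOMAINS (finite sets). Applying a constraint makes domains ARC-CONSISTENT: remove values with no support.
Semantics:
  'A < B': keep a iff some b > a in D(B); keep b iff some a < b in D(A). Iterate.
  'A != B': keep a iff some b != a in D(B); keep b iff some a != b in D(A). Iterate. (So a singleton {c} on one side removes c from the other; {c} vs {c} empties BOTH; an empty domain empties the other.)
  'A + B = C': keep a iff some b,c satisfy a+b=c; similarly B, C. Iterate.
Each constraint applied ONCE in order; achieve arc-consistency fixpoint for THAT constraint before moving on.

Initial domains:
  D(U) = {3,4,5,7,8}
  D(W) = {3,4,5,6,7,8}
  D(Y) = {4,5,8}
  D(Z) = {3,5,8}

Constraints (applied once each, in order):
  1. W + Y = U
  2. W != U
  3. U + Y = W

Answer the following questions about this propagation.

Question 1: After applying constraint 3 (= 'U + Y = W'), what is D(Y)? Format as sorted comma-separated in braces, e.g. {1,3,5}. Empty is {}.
Answer: {}

Derivation:
Constraint 1 (W + Y = U) on D(W)={3,4,5,6,7,8} D(Y)={4,5,8} D(U)={3,4,5,7,8}: W {3,4,5,6,7,8}->{3,4}; Y {4,5,8}->{4,5}; U {3,4,5,7,8}->{7,8}
Constraint 2 (W != U) on D(W)={3,4} D(U)={7,8}: no change
Constraint 3 (U + Y = W) on D(U)={7,8} D(Y)={4,5} D(W)={3,4}: U {7,8}->{}; Y {4,5}->{}; W {3,4}->{}
So after constraint 3: D(Y) = {}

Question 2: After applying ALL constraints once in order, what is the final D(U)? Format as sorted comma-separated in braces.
Constraint 1 (W + Y = U) on D(W)={3,4,5,6,7,8} D(Y)={4,5,8} D(U)={3,4,5,7,8}: W {3,4,5,6,7,8}->{3,4}; Y {4,5,8}->{4,5}; U {3,4,5,7,8}->{7,8}
Constraint 2 (W != U) on D(W)={3,4} D(U)={7,8}: no change
Constraint 3 (U + Y = W) on D(U)={7,8} D(Y)={4,5} D(W)={3,4}: U {7,8}->{}; Y {4,5}->{}; W {3,4}->{}
So after all 3 constraints: D(U) = {}

Answer: {}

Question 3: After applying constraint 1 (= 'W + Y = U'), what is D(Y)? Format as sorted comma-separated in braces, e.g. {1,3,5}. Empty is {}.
Answer: {4,5}

Derivation:
Constraint 1 (W + Y = U) on D(W)={3,4,5,6,7,8} D(Y)={4,5,8} D(U)={3,4,5,7,8}: W {3,4,5,6,7,8}->{3,4}; Y {4,5,8}->{4,5}; U {3,4,5,7,8}->{7,8}
So after constraint 1: D(Y) = {4,5}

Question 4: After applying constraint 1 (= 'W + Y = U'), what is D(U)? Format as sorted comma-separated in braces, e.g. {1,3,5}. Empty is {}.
Constraint 1 (W + Y = U) on D(W)={3,4,5,6,7,8} D(Y)={4,5,8} D(U)={3,4,5,7,8}: W {3,4,5,6,7,8}->{3,4}; Y {4,5,8}->{4,5}; U {3,4,5,7,8}->{7,8}
So after constraint 1: D(U) = {7,8}

Answer: {7,8}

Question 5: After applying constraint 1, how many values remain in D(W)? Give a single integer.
Constraint 1 (W + Y = U) on D(W)={3,4,5,6,7,8} D(Y)={4,5,8} D(U)={3,4,5,7,8}: W {3,4,5,6,7,8}->{3,4}; Y {4,5,8}->{4,5}; U {3,4,5,7,8}->{7,8}
So after constraint 1: D(W)={3,4}, size = 2

Answer: 2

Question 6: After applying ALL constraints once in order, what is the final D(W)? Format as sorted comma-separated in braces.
Answer: {}

Derivation:
Constraint 1 (W + Y = U) on D(W)={3,4,5,6,7,8} D(Y)={4,5,8} D(U)={3,4,5,7,8}: W {3,4,5,6,7,8}->{3,4}; Y {4,5,8}->{4,5}; U {3,4,5,7,8}->{7,8}
Constraint 2 (W != U) on D(W)={3,4} D(U)={7,8}: no change
Constraint 3 (U + Y = W) on D(U)={7,8} D(Y)={4,5} D(W)={3,4}: U {7,8}->{}; Y {4,5}->{}; W {3,4}->{}
So after all 3 constraints: D(W) = {}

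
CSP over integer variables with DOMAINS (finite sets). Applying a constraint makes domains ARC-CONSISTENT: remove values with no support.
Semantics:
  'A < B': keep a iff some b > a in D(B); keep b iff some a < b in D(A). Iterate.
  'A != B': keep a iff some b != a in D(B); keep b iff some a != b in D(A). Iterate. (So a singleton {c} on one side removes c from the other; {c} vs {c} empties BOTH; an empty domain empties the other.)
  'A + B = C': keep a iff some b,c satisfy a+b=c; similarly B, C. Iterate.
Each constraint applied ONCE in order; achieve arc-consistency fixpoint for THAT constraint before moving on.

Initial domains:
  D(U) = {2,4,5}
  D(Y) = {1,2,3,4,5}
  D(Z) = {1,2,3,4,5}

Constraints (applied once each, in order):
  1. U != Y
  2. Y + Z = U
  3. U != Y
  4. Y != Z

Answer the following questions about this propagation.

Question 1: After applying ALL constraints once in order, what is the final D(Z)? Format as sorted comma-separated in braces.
Answer: {1,2,3,4}

Derivation:
Constraint 1 (U != Y) on D(U)={2,4,5} D(Y)={1,2,3,4,5}: no change
Constraint 2 (Y + Z = U) on D(Y)={1,2,3,4,5} D(Z)={1,2,3,4,5} D(U)={2,4,5}: Y {1,2,3,4,5}->{1,2,3,4}; Z {1,2,3,4,5}->{1,2,3,4}
Constraint 3 (U != Y) on D(U)={2,4,5} D(Y)={1,2,3,4}: no change
Constraint 4 (Y != Z) on D(Y)={1,2,3,4} D(Z)={1,2,3,4}: no change
So after all 4 constraints: D(Z) = {1,2,3,4}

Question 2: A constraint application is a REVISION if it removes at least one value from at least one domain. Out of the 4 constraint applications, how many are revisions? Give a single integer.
Constraint 1 (U != Y) on D(U)={2,4,5} D(Y)={1,2,3,4,5}: no change => not a revision
Constraint 2 (Y + Z = U) on D(Y)={1,2,3,4,5} D(Z)={1,2,3,4,5} D(U)={2,4,5}: Y {1,2,3,4,5}->{1,2,3,4}; Z {1,2,3,4,5}->{1,2,3,4} => REVISION
Constraint 3 (U != Y) on D(U)={2,4,5} D(Y)={1,2,3,4}: no change => not a revision
Constraint 4 (Y != Z) on D(Y)={1,2,3,4} D(Z)={1,2,3,4}: no change => not a revision
Total revisions = 1

Answer: 1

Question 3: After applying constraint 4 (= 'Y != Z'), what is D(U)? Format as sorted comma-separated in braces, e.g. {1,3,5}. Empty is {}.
Constraint 1 (U != Y) on D(U)={2,4,5} D(Y)={1,2,3,4,5}: no change
Constraint 2 (Y + Z = U) on D(Y)={1,2,3,4,5} D(Z)={1,2,3,4,5} D(U)={2,4,5}: Y {1,2,3,4,5}->{1,2,3,4}; Z {1,2,3,4,5}->{1,2,3,4}
Constraint 3 (U != Y) on D(U)={2,4,5} D(Y)={1,2,3,4}: no change
Constraint 4 (Y != Z) on D(Y)={1,2,3,4} D(Z)={1,2,3,4}: no change
So after constraint 4: D(U) = {2,4,5}

Answer: {2,4,5}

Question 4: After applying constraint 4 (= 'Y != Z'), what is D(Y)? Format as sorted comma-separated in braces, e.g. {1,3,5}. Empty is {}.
Answer: {1,2,3,4}

Derivation:
Constraint 1 (U != Y) on D(U)={2,4,5} D(Y)={1,2,3,4,5}: no change
Constraint 2 (Y + Z = U) on D(Y)={1,2,3,4,5} D(Z)={1,2,3,4,5} D(U)={2,4,5}: Y {1,2,3,4,5}->{1,2,3,4}; Z {1,2,3,4,5}->{1,2,3,4}
Constraint 3 (U != Y) on D(U)={2,4,5} D(Y)={1,2,3,4}: no change
Constraint 4 (Y != Z) on D(Y)={1,2,3,4} D(Z)={1,2,3,4}: no change
So after constraint 4: D(Y) = {1,2,3,4}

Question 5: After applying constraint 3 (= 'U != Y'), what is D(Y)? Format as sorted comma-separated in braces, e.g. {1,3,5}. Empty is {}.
Answer: {1,2,3,4}

Derivation:
Constraint 1 (U != Y) on D(U)={2,4,5} D(Y)={1,2,3,4,5}: no change
Constraint 2 (Y + Z = U) on D(Y)={1,2,3,4,5} D(Z)={1,2,3,4,5} D(U)={2,4,5}: Y {1,2,3,4,5}->{1,2,3,4}; Z {1,2,3,4,5}->{1,2,3,4}
Constraint 3 (U != Y) on D(U)={2,4,5} D(Y)={1,2,3,4}: no change
So after constraint 3: D(Y) = {1,2,3,4}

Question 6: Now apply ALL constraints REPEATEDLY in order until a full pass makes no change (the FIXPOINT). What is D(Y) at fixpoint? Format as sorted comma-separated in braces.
pass 0 (initial): D(Y)={1,2,3,4,5}
pass 1: Y {1,2,3,4,5}->{1,2,3,4}; Z {1,2,3,4,5}->{1,2,3,4}
pass 2: no change
Fixpoint after 2 passes: D(Y) = {1,2,3,4}

Answer: {1,2,3,4}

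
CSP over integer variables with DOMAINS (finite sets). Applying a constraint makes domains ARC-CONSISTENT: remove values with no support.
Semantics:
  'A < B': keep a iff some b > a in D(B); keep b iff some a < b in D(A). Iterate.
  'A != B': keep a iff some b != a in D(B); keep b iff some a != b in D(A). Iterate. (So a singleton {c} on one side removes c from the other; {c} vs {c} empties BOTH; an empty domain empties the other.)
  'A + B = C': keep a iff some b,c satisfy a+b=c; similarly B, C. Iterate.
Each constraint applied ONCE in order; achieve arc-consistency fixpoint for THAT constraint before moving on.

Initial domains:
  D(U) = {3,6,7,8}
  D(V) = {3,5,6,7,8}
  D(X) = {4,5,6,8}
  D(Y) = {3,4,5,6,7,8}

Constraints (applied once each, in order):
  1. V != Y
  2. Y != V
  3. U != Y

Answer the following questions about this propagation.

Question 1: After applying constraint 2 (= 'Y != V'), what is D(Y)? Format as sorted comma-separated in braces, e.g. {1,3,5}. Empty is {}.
Constraint 1 (V != Y) on D(V)={3,5,6,7,8} D(Y)={3,4,5,6,7,8}: no change
Constraint 2 (Y != V) on D(Y)={3,4,5,6,7,8} D(V)={3,5,6,7,8}: no change
So after constraint 2: D(Y) = {3,4,5,6,7,8}

Answer: {3,4,5,6,7,8}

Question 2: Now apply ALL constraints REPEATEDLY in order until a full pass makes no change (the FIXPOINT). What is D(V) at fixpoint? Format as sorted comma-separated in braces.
Answer: {3,5,6,7,8}

Derivation:
pass 0 (initial): D(V)={3,5,6,7,8}
pass 1: no change
Fixpoint after 1 passes: D(V) = {3,5,6,7,8}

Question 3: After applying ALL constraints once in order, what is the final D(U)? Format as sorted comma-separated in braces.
Answer: {3,6,7,8}

Derivation:
Constraint 1 (V != Y) on D(V)={3,5,6,7,8} D(Y)={3,4,5,6,7,8}: no change
Constraint 2 (Y != V) on D(Y)={3,4,5,6,7,8} D(V)={3,5,6,7,8}: no change
Constraint 3 (U != Y) on D(U)={3,6,7,8} D(Y)={3,4,5,6,7,8}: no change
So after all 3 constraints: D(U) = {3,6,7,8}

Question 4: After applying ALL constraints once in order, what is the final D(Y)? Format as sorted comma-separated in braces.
Answer: {3,4,5,6,7,8}

Derivation:
Constraint 1 (V != Y) on D(V)={3,5,6,7,8} D(Y)={3,4,5,6,7,8}: no change
Constraint 2 (Y != V) on D(Y)={3,4,5,6,7,8} D(V)={3,5,6,7,8}: no change
Constraint 3 (U != Y) on D(U)={3,6,7,8} D(Y)={3,4,5,6,7,8}: no change
So after all 3 constraints: D(Y) = {3,4,5,6,7,8}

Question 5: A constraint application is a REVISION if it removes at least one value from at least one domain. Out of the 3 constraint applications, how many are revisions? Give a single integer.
Constraint 1 (V != Y) on D(V)={3,5,6,7,8} D(Y)={3,4,5,6,7,8}: no change => not a revision
Constraint 2 (Y != V) on D(Y)={3,4,5,6,7,8} D(V)={3,5,6,7,8}: no change => not a revision
Constraint 3 (U != Y) on D(U)={3,6,7,8} D(Y)={3,4,5,6,7,8}: no change => not a revision
Total revisions = 0

Answer: 0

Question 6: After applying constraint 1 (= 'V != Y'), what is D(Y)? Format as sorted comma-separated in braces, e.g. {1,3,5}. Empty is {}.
Constraint 1 (V != Y) on D(V)={3,5,6,7,8} D(Y)={3,4,5,6,7,8}: no change
So after constraint 1: D(Y) = {3,4,5,6,7,8}

Answer: {3,4,5,6,7,8}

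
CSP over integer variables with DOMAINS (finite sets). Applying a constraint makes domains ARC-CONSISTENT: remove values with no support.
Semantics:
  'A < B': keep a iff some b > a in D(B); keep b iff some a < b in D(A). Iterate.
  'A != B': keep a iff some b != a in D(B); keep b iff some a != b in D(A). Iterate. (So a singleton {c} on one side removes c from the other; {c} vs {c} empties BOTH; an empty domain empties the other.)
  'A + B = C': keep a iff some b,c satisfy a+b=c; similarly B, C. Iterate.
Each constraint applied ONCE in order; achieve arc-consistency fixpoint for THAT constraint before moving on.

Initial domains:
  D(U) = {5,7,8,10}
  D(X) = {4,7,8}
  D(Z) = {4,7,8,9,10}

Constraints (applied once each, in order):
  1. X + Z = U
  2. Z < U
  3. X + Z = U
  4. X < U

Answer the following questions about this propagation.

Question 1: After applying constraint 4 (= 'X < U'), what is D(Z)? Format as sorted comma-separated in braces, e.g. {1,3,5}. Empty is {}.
Answer: {4}

Derivation:
Constraint 1 (X + Z = U) on D(X)={4,7,8} D(Z)={4,7,8,9,10} D(U)={5,7,8,10}: X {4,7,8}->{4}; Z {4,7,8,9,10}->{4}; U {5,7,8,10}->{8}
Constraint 2 (Z < U) on D(Z)={4} D(U)={8}: no change
Constraint 3 (X + Z = U) on D(X)={4} D(Z)={4} D(U)={8}: no change
Constraint 4 (X < U) on D(X)={4} D(U)={8}: no change
So after constraint 4: D(Z) = {4}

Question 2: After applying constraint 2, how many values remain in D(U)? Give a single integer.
Constraint 1 (X + Z = U) on D(X)={4,7,8} D(Z)={4,7,8,9,10} D(U)={5,7,8,10}: X {4,7,8}->{4}; Z {4,7,8,9,10}->{4}; U {5,7,8,10}->{8}
Constraint 2 (Z < U) on D(Z)={4} D(U)={8}: no change
So after constraint 2: D(U)={8}, size = 1

Answer: 1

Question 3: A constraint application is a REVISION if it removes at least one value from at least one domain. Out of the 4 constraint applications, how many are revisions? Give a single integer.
Answer: 1

Derivation:
Constraint 1 (X + Z = U) on D(X)={4,7,8} D(Z)={4,7,8,9,10} D(U)={5,7,8,10}: X {4,7,8}->{4}; Z {4,7,8,9,10}->{4}; U {5,7,8,10}->{8} => REVISION
Constraint 2 (Z < U) on D(Z)={4} D(U)={8}: no change => not a revision
Constraint 3 (X + Z = U) on D(X)={4} D(Z)={4} D(U)={8}: no change => not a revision
Constraint 4 (X < U) on D(X)={4} D(U)={8}: no change => not a revision
Total revisions = 1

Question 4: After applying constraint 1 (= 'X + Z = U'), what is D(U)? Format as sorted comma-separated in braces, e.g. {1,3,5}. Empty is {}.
Answer: {8}

Derivation:
Constraint 1 (X + Z = U) on D(X)={4,7,8} D(Z)={4,7,8,9,10} D(U)={5,7,8,10}: X {4,7,8}->{4}; Z {4,7,8,9,10}->{4}; U {5,7,8,10}->{8}
So after constraint 1: D(U) = {8}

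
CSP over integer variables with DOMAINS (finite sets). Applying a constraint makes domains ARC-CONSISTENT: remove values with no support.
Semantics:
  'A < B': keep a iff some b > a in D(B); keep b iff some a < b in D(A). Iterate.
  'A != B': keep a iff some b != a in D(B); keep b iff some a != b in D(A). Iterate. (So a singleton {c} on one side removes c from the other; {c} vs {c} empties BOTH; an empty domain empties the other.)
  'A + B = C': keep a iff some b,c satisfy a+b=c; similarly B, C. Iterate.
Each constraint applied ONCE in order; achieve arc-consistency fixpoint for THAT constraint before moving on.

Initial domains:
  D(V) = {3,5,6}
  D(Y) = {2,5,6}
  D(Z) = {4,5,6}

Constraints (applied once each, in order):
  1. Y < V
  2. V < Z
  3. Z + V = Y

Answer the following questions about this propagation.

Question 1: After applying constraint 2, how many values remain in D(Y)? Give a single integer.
Constraint 1 (Y < V) on D(Y)={2,5,6} D(V)={3,5,6}: Y {2,5,6}->{2,5}
Constraint 2 (V < Z) on D(V)={3,5,6} D(Z)={4,5,6}: V {3,5,6}->{3,5}
So after constraint 2: D(Y)={2,5}, size = 2

Answer: 2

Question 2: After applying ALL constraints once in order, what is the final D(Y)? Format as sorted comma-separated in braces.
Answer: {}

Derivation:
Constraint 1 (Y < V) on D(Y)={2,5,6} D(V)={3,5,6}: Y {2,5,6}->{2,5}
Constraint 2 (V < Z) on D(V)={3,5,6} D(Z)={4,5,6}: V {3,5,6}->{3,5}
Constraint 3 (Z + V = Y) on D(Z)={4,5,6} D(V)={3,5} D(Y)={2,5}: Z {4,5,6}->{}; V {3,5}->{}; Y {2,5}->{}
So after all 3 constraints: D(Y) = {}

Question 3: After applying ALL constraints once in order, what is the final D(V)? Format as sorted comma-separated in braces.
Constraint 1 (Y < V) on D(Y)={2,5,6} D(V)={3,5,6}: Y {2,5,6}->{2,5}
Constraint 2 (V < Z) on D(V)={3,5,6} D(Z)={4,5,6}: V {3,5,6}->{3,5}
Constraint 3 (Z + V = Y) on D(Z)={4,5,6} D(V)={3,5} D(Y)={2,5}: Z {4,5,6}->{}; V {3,5}->{}; Y {2,5}->{}
So after all 3 constraints: D(V) = {}

Answer: {}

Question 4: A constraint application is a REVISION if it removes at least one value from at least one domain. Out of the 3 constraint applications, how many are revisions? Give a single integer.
Constraint 1 (Y < V) on D(Y)={2,5,6} D(V)={3,5,6}: Y {2,5,6}->{2,5} => REVISION
Constraint 2 (V < Z) on D(V)={3,5,6} D(Z)={4,5,6}: V {3,5,6}->{3,5} => REVISION
Constraint 3 (Z + V = Y) on D(Z)={4,5,6} D(V)={3,5} D(Y)={2,5}: Z {4,5,6}->{}; V {3,5}->{}; Y {2,5}->{} => REVISION
Total revisions = 3

Answer: 3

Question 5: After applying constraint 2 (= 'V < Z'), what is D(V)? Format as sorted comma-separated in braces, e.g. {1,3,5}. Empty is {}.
Constraint 1 (Y < V) on D(Y)={2,5,6} D(V)={3,5,6}: Y {2,5,6}->{2,5}
Constraint 2 (V < Z) on D(V)={3,5,6} D(Z)={4,5,6}: V {3,5,6}->{3,5}
So after constraint 2: D(V) = {3,5}

Answer: {3,5}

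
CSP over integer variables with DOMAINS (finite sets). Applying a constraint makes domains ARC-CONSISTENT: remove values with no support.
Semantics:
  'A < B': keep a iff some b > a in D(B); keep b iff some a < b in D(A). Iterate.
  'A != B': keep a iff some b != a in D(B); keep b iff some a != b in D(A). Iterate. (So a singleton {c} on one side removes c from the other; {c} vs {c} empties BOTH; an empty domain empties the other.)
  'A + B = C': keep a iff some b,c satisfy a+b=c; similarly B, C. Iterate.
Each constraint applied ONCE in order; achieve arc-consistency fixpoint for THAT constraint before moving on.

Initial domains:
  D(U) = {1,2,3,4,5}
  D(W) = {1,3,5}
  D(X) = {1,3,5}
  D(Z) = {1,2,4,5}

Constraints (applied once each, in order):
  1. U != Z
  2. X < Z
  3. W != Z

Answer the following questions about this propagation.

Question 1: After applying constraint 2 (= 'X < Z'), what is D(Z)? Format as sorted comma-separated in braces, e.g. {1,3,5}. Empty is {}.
Answer: {2,4,5}

Derivation:
Constraint 1 (U != Z) on D(U)={1,2,3,4,5} D(Z)={1,2,4,5}: no change
Constraint 2 (X < Z) on D(X)={1,3,5} D(Z)={1,2,4,5}: X {1,3,5}->{1,3}; Z {1,2,4,5}->{2,4,5}
So after constraint 2: D(Z) = {2,4,5}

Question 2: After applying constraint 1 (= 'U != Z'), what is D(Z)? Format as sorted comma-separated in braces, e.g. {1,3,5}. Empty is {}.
Answer: {1,2,4,5}

Derivation:
Constraint 1 (U != Z) on D(U)={1,2,3,4,5} D(Z)={1,2,4,5}: no change
So after constraint 1: D(Z) = {1,2,4,5}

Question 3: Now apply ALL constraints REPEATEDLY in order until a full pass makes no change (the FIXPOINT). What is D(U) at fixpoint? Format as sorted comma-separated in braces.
pass 0 (initial): D(U)={1,2,3,4,5}
pass 1: X {1,3,5}->{1,3}; Z {1,2,4,5}->{2,4,5}
pass 2: no change
Fixpoint after 2 passes: D(U) = {1,2,3,4,5}

Answer: {1,2,3,4,5}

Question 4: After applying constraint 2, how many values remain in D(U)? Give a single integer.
Constraint 1 (U != Z) on D(U)={1,2,3,4,5} D(Z)={1,2,4,5}: no change
Constraint 2 (X < Z) on D(X)={1,3,5} D(Z)={1,2,4,5}: X {1,3,5}->{1,3}; Z {1,2,4,5}->{2,4,5}
So after constraint 2: D(U)={1,2,3,4,5}, size = 5

Answer: 5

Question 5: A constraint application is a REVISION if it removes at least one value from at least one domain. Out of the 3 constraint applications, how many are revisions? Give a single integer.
Constraint 1 (U != Z) on D(U)={1,2,3,4,5} D(Z)={1,2,4,5}: no change => not a revision
Constraint 2 (X < Z) on D(X)={1,3,5} D(Z)={1,2,4,5}: X {1,3,5}->{1,3}; Z {1,2,4,5}->{2,4,5} => REVISION
Constraint 3 (W != Z) on D(W)={1,3,5} D(Z)={2,4,5}: no change => not a revision
Total revisions = 1

Answer: 1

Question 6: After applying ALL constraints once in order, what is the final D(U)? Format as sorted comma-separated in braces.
Answer: {1,2,3,4,5}

Derivation:
Constraint 1 (U != Z) on D(U)={1,2,3,4,5} D(Z)={1,2,4,5}: no change
Constraint 2 (X < Z) on D(X)={1,3,5} D(Z)={1,2,4,5}: X {1,3,5}->{1,3}; Z {1,2,4,5}->{2,4,5}
Constraint 3 (W != Z) on D(W)={1,3,5} D(Z)={2,4,5}: no change
So after all 3 constraints: D(U) = {1,2,3,4,5}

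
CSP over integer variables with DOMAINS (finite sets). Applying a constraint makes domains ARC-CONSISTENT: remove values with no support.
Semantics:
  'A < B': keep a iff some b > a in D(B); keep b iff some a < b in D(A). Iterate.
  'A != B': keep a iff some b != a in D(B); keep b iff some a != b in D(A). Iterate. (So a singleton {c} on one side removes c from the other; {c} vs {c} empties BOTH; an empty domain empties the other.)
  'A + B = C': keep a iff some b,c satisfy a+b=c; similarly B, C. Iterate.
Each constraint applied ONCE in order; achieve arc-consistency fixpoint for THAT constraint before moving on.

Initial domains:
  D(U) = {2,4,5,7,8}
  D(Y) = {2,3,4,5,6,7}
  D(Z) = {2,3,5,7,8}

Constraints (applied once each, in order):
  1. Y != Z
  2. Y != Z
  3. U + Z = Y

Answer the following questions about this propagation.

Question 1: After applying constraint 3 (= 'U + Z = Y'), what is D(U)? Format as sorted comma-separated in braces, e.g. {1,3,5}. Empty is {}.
Constraint 1 (Y != Z) on D(Y)={2,3,4,5,6,7} D(Z)={2,3,5,7,8}: no change
Constraint 2 (Y != Z) on D(Y)={2,3,4,5,6,7} D(Z)={2,3,5,7,8}: no change
Constraint 3 (U + Z = Y) on D(U)={2,4,5,7,8} D(Z)={2,3,5,7,8} D(Y)={2,3,4,5,6,7}: U {2,4,5,7,8}->{2,4,5}; Z {2,3,5,7,8}->{2,3,5}; Y {2,3,4,5,6,7}->{4,5,6,7}
So after constraint 3: D(U) = {2,4,5}

Answer: {2,4,5}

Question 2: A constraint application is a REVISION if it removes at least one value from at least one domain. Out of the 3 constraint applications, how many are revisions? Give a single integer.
Constraint 1 (Y != Z) on D(Y)={2,3,4,5,6,7} D(Z)={2,3,5,7,8}: no change => not a revision
Constraint 2 (Y != Z) on D(Y)={2,3,4,5,6,7} D(Z)={2,3,5,7,8}: no change => not a revision
Constraint 3 (U + Z = Y) on D(U)={2,4,5,7,8} D(Z)={2,3,5,7,8} D(Y)={2,3,4,5,6,7}: U {2,4,5,7,8}->{2,4,5}; Z {2,3,5,7,8}->{2,3,5}; Y {2,3,4,5,6,7}->{4,5,6,7} => REVISION
Total revisions = 1

Answer: 1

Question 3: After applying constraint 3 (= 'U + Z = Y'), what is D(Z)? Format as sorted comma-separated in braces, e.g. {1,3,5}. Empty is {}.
Answer: {2,3,5}

Derivation:
Constraint 1 (Y != Z) on D(Y)={2,3,4,5,6,7} D(Z)={2,3,5,7,8}: no change
Constraint 2 (Y != Z) on D(Y)={2,3,4,5,6,7} D(Z)={2,3,5,7,8}: no change
Constraint 3 (U + Z = Y) on D(U)={2,4,5,7,8} D(Z)={2,3,5,7,8} D(Y)={2,3,4,5,6,7}: U {2,4,5,7,8}->{2,4,5}; Z {2,3,5,7,8}->{2,3,5}; Y {2,3,4,5,6,7}->{4,5,6,7}
So after constraint 3: D(Z) = {2,3,5}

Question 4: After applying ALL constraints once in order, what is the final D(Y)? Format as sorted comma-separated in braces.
Answer: {4,5,6,7}

Derivation:
Constraint 1 (Y != Z) on D(Y)={2,3,4,5,6,7} D(Z)={2,3,5,7,8}: no change
Constraint 2 (Y != Z) on D(Y)={2,3,4,5,6,7} D(Z)={2,3,5,7,8}: no change
Constraint 3 (U + Z = Y) on D(U)={2,4,5,7,8} D(Z)={2,3,5,7,8} D(Y)={2,3,4,5,6,7}: U {2,4,5,7,8}->{2,4,5}; Z {2,3,5,7,8}->{2,3,5}; Y {2,3,4,5,6,7}->{4,5,6,7}
So after all 3 constraints: D(Y) = {4,5,6,7}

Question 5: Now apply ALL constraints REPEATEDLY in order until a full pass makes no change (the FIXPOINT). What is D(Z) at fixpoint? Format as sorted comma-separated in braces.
pass 0 (initial): D(Z)={2,3,5,7,8}
pass 1: U {2,4,5,7,8}->{2,4,5}; Y {2,3,4,5,6,7}->{4,5,6,7}; Z {2,3,5,7,8}->{2,3,5}
pass 2: no change
Fixpoint after 2 passes: D(Z) = {2,3,5}

Answer: {2,3,5}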